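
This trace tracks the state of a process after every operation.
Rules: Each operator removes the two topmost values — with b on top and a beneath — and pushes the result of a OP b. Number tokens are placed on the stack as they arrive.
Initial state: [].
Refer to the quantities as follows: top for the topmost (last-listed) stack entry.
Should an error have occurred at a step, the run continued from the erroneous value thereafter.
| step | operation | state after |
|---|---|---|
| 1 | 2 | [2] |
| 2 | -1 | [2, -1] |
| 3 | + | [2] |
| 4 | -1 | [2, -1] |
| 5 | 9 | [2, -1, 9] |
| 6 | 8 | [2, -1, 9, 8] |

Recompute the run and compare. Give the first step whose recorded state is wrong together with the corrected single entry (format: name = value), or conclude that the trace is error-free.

Recomputing the run from the initial state:
step 1: [2]
step 2: [2, -1]
step 3: [1]
step 4: [1, -1]
step 5: [1, -1, 9]
step 6: [1, -1, 9, 8]
The first disagreement with the trace is at step 3, where the value should be top = 1.

step 3, top = 1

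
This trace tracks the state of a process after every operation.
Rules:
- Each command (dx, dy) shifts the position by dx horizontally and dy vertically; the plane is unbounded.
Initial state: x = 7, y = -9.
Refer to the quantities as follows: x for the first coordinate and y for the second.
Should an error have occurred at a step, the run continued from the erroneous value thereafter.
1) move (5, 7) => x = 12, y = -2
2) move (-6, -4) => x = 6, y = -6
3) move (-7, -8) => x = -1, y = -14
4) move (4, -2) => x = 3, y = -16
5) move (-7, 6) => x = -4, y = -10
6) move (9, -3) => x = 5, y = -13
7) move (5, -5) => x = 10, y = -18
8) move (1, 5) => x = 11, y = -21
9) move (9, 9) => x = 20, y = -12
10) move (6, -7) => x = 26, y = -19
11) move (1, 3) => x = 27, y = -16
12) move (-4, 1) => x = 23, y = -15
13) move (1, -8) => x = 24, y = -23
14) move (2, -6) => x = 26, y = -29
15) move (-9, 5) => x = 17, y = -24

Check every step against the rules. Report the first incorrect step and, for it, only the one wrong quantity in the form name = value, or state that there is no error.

step 8, y = -13

1. x = 7 + (5) = 12, y = -9 + (7) = -2 (consistent with the trace)
2. x = 12 + (-6) = 6, y = -2 + (-4) = -6 (same as recorded)
3. x = 6 + (-7) = -1, y = -6 + (-8) = -14 (exactly as logged)
4. x = -1 + (4) = 3, y = -14 + (-2) = -16 (matches)
5. x = 3 + (-7) = -4, y = -16 + (6) = -10 (confirmed correct)
6. x = -4 + (9) = 5, y = -10 + (-3) = -13 (matches)
7. x = 5 + (5) = 10, y = -13 + (-5) = -18 (same as recorded)
8. x = 10 + (1) = 11, y = -18 + (5) = -13 (this is not what the trace shows)
That makes step 8 the first incorrect line — y = -13 is what it should show.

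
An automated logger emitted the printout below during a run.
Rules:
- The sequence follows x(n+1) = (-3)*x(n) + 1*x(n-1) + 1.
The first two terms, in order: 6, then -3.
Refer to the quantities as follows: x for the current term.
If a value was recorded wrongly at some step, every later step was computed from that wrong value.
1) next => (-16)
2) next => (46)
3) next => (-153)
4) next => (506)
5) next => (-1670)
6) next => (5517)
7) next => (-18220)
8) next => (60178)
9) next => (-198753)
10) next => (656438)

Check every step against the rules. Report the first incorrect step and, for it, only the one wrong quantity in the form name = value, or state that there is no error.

step 1, x = 16

Step 1: x = -3*(-3) + (1)*(6) + (1) = 16 — not what was recorded.
So the first discrepancy is step 1, where the right value is x = 16.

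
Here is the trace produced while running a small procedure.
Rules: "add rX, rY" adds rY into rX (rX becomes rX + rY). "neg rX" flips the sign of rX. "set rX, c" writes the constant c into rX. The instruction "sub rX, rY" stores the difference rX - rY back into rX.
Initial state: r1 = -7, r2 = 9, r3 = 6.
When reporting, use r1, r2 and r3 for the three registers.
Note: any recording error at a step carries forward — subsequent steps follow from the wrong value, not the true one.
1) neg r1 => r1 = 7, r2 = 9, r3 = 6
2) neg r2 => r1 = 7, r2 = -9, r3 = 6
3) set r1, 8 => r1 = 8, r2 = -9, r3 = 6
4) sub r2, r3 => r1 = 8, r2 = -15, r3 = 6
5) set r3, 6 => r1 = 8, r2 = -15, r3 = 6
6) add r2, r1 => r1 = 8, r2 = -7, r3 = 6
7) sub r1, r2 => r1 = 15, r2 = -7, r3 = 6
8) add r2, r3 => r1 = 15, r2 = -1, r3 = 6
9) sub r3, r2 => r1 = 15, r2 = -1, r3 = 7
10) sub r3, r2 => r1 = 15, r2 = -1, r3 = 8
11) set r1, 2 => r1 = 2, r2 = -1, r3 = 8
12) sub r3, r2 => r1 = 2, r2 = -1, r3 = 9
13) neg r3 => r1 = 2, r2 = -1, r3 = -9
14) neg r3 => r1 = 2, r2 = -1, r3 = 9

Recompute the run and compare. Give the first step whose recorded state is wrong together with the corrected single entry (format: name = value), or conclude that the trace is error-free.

no error

step 1: r1 = -(-7) = 7 -> no discrepancy
step 2: r2 = -(9) = -9 -> exactly as logged
step 3: r1 = 8 -> agrees with the trace
step 4: r2 = -9 - 6 = -15 -> in agreement
step 5: r3 = 6 -> checks out
step 6: r2 = -15 + 8 = -7 -> exactly as logged
step 7: r1 = 8 - -7 = 15 -> in agreement
step 8: r2 = -7 + 6 = -1 -> agrees with the trace
step 9: r3 = 6 - -1 = 7 -> no discrepancy
step 10: r3 = 7 - -1 = 8 -> confirmed correct
step 11: r1 = 2 -> checks out
step 12: r3 = 8 - -1 = 9 -> exactly as logged
step 13: r3 = -(9) = -9 -> consistent with the trace
step 14: r3 = -(-9) = 9 -> confirmed correct
All entries verified; no error found.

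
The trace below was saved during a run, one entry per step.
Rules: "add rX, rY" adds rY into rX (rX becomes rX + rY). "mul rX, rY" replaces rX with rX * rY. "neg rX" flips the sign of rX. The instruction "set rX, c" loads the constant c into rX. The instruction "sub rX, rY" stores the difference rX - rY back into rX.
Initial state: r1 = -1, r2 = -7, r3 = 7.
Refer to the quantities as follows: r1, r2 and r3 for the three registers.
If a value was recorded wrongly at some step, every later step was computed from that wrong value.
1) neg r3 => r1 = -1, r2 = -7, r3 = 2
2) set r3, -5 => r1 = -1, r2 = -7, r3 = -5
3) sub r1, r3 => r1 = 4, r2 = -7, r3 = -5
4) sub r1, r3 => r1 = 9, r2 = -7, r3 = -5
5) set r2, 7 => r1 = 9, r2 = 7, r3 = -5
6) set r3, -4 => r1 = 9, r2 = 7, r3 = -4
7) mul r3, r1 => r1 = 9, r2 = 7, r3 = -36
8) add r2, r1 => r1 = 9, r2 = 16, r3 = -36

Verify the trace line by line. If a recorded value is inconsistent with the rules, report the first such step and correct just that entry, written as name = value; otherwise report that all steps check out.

step 1: r3 = -(7) = -7 -> this is not what the trace shows
The audit stops at step 1: the recorded entry is wrong and should be r3 = -7.

step 1, r3 = -7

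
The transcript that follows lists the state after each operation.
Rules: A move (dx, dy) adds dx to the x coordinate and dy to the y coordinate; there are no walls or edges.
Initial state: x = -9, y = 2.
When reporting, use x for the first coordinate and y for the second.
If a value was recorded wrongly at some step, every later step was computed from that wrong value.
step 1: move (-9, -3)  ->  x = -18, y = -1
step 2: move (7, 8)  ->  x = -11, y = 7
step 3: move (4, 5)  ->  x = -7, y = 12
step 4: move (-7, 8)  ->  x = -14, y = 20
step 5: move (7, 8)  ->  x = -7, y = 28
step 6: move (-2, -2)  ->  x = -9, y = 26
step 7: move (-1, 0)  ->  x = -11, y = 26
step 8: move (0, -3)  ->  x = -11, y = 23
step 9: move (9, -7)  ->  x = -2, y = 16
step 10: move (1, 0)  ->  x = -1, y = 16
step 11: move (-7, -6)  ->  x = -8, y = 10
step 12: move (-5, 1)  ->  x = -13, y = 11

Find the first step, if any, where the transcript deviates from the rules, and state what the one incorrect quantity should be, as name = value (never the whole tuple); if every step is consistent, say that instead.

step 7, x = -10

Recomputing the run from the initial state:
step 1: x = -18, y = -1
step 2: x = -11, y = 7
step 3: x = -7, y = 12
step 4: x = -14, y = 20
step 5: x = -7, y = 28
step 6: x = -9, y = 26
step 7: x = -10, y = 26
step 8: x = -10, y = 23
step 9: x = -1, y = 16
step 10: x = 0, y = 16
step 11: x = -7, y = 10
step 12: x = -12, y = 11
The first disagreement with the transcript is at step 7, where the value should be x = -10.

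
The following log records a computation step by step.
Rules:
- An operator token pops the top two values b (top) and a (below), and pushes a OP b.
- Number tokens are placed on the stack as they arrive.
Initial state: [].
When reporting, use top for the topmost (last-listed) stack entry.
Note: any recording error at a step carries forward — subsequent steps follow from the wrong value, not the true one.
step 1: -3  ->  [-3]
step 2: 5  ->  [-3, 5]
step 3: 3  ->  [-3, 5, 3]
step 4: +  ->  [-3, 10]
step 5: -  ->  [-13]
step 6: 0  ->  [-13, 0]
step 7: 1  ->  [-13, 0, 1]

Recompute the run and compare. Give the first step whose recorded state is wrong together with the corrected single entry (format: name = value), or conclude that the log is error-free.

step 4, top = 8

step 1: push -3: top = -3 -> checks out
step 2: push 5: top = 5 -> no discrepancy
step 3: push 3: top = 3 -> same as recorded
step 4: 5 + 3 = 8 -> this is not what the log shows
The audit stops at step 4: the recorded entry is wrong and should be top = 8.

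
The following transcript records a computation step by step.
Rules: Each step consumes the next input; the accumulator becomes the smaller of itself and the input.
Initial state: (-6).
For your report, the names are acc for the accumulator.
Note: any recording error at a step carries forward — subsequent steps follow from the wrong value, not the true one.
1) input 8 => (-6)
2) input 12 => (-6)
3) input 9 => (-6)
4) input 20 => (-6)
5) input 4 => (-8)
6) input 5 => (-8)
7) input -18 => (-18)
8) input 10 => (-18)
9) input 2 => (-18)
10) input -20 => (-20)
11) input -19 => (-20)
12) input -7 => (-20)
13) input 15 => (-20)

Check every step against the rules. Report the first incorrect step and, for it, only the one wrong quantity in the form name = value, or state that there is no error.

step 5, acc = -6

step 1: acc = min(-6, 8) = -6 -> same as recorded
step 2: acc = min(-6, 12) = -6 -> in agreement
step 3: acc = min(-6, 9) = -6 -> in agreement
step 4: acc = min(-6, 20) = -6 -> confirmed correct
step 5: acc = min(-6, 4) = -6 -> the transcript disagrees here
That makes step 5 the first incorrect line — acc = -6 is what it should show.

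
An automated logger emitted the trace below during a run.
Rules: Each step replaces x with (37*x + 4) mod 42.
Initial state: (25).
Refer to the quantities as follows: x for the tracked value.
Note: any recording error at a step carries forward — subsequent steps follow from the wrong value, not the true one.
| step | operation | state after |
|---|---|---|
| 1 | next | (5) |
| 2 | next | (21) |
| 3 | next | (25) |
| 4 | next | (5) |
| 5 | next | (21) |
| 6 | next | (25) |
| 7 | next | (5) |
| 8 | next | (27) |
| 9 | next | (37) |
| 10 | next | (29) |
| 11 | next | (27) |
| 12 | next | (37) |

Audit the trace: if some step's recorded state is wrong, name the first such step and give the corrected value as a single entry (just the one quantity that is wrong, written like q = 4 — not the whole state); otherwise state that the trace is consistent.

Recomputing the run from the initial state:
step 1: x = 5
step 2: x = 21
step 3: x = 25
step 4: x = 5
step 5: x = 21
step 6: x = 25
step 7: x = 5
step 8: x = 21
step 9: x = 25
step 10: x = 5
step 11: x = 21
step 12: x = 25
The first disagreement with the trace is at step 8, where the value should be x = 21.

step 8, x = 21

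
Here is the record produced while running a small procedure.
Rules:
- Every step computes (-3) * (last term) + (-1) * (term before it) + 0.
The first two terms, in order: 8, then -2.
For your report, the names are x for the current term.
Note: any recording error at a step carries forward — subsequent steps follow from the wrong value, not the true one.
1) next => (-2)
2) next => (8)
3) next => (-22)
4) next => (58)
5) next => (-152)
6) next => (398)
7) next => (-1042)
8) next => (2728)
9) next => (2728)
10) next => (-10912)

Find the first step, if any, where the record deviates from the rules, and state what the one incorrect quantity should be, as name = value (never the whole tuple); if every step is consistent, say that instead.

1. x = -3*(-2) + (-1)*(8) + (0) = -2 (verified)
2. x = -3*(-2) + (-1)*(-2) + (0) = 8 (checks out)
3. x = -3*(8) + (-1)*(-2) + (0) = -22 (matches)
4. x = -3*(-22) + (-1)*(8) + (0) = 58 (consistent with the record)
5. x = -3*(58) + (-1)*(-22) + (0) = -152 (matches)
6. x = -3*(-152) + (-1)*(58) + (0) = 398 (matches)
7. x = -3*(398) + (-1)*(-152) + (0) = -1042 (consistent with the record)
8. x = -3*(-1042) + (-1)*(398) + (0) = 2728 (exactly as logged)
9. x = -3*(2728) + (-1)*(-1042) + (0) = -7142 (the record disagrees here)
First deviation found at step 9; the corrected entry is x = -7142.

step 9, x = -7142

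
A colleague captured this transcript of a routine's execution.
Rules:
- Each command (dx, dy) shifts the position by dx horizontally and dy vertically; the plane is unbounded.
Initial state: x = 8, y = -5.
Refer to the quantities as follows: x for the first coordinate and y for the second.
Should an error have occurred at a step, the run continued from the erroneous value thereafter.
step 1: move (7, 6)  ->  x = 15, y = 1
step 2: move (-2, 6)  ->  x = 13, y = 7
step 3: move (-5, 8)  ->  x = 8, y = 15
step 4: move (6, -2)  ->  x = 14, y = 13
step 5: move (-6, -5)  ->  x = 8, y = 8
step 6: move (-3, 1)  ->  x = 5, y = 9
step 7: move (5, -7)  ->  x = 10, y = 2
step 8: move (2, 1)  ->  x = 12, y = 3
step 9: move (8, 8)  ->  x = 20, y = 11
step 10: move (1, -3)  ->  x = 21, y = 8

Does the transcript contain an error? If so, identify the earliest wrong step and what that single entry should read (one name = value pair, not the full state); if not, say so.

no error

step 1: x = 8 + (7) = 15, y = -5 + (6) = 1 -> agrees with the transcript
step 2: x = 15 + (-2) = 13, y = 1 + (6) = 7 -> matches
step 3: x = 13 + (-5) = 8, y = 7 + (8) = 15 -> confirmed correct
step 4: x = 8 + (6) = 14, y = 15 + (-2) = 13 -> confirmed correct
step 5: x = 14 + (-6) = 8, y = 13 + (-5) = 8 -> agrees with the transcript
step 6: x = 8 + (-3) = 5, y = 8 + (1) = 9 -> agrees with the transcript
step 7: x = 5 + (5) = 10, y = 9 + (-7) = 2 -> in agreement
step 8: x = 10 + (2) = 12, y = 2 + (1) = 3 -> consistent with the transcript
step 9: x = 12 + (8) = 20, y = 3 + (8) = 11 -> agrees with the transcript
step 10: x = 20 + (1) = 21, y = 11 + (-3) = 8 -> in agreement
No step deviates from the rules.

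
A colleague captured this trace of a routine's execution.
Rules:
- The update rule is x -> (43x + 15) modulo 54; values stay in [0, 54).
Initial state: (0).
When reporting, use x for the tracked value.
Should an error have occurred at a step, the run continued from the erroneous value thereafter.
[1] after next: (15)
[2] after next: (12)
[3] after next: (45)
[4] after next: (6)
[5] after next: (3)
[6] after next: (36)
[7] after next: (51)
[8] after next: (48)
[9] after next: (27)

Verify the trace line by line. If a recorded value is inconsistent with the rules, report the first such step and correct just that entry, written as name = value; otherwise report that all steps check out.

no error

Recomputing the run from the initial state:
step 1: x = 15
step 2: x = 12
step 3: x = 45
step 4: x = 6
step 5: x = 3
step 6: x = 36
step 7: x = 51
step 8: x = 48
step 9: x = 27
This matches the trace at every step.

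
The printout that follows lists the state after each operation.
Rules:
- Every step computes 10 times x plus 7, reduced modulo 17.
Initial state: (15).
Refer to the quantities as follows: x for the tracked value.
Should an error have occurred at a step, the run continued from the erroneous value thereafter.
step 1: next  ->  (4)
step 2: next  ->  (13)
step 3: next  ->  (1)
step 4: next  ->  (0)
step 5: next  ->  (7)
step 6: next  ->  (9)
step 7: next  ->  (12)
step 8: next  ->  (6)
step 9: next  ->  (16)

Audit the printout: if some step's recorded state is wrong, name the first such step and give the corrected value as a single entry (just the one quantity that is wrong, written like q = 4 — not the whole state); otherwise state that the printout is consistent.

step 1: x = (10*15 + 7) mod 17 = 4 -> confirmed correct
step 2: x = (10*4 + 7) mod 17 = 13 -> in agreement
step 3: x = (10*13 + 7) mod 17 = 1 -> agrees with the printout
step 4: x = (10*1 + 7) mod 17 = 0 -> in agreement
step 5: x = (10*0 + 7) mod 17 = 7 -> in agreement
step 6: x = (10*7 + 7) mod 17 = 9 -> exactly as logged
step 7: x = (10*9 + 7) mod 17 = 12 -> agrees with the printout
step 8: x = (10*12 + 7) mod 17 = 8 -> first mismatch against the printout
First incorrect step: 8; the correct value is x = 8.

step 8, x = 8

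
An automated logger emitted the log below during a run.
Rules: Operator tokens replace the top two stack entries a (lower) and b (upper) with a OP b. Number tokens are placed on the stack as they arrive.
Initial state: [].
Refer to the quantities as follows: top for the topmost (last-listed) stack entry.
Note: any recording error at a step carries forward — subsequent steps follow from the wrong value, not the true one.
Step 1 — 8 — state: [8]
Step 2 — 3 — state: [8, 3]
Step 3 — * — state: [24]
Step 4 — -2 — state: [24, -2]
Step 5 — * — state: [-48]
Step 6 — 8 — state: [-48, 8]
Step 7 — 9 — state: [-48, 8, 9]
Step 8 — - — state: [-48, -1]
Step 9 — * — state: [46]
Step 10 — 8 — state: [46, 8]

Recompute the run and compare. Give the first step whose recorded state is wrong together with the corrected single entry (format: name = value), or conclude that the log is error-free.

step 9, top = 48

step 1: push 8: top = 8 -> checks out
step 2: push 3: top = 3 -> no discrepancy
step 3: 8 * 3 = 24 -> same as recorded
step 4: push -2: top = -2 -> in agreement
step 5: 24 * -2 = -48 -> exactly as logged
step 6: push 8: top = 8 -> verified
step 7: push 9: top = 9 -> checks out
step 8: 8 - 9 = -1 -> verified
step 9: -48 * -1 = 48 -> this is not what the log shows
That makes step 9 the first incorrect line — top = 48 is what it should show.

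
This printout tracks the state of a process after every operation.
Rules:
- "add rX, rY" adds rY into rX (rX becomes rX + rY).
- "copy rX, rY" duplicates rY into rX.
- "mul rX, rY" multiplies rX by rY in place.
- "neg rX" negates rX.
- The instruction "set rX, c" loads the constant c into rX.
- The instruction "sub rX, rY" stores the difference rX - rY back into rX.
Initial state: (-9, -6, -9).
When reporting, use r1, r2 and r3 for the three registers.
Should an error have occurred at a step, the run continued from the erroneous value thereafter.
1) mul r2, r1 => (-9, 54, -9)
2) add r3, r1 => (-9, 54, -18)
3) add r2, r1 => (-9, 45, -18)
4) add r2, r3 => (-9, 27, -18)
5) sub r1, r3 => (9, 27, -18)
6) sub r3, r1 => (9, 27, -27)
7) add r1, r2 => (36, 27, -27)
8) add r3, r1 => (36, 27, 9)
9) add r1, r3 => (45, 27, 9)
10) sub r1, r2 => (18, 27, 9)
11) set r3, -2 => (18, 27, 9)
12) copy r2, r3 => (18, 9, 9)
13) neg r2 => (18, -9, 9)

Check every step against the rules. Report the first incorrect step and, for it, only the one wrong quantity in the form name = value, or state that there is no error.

step 1: r2 = -6 * -9 = 54 -> in agreement
step 2: r3 = -9 + -9 = -18 -> matches
step 3: r2 = 54 + -9 = 45 -> same as recorded
step 4: r2 = 45 + -18 = 27 -> in agreement
step 5: r1 = -9 - -18 = 9 -> matches
step 6: r3 = -18 - 9 = -27 -> matches
step 7: r1 = 9 + 27 = 36 -> consistent with the printout
step 8: r3 = -27 + 36 = 9 -> confirmed correct
step 9: r1 = 36 + 9 = 45 -> exactly as logged
step 10: r1 = 45 - 27 = 18 -> no discrepancy
step 11: r3 = -2 -> not what was recorded
Conclusion: step 11 carries the first error; the entry should be r3 = -2.

step 11, r3 = -2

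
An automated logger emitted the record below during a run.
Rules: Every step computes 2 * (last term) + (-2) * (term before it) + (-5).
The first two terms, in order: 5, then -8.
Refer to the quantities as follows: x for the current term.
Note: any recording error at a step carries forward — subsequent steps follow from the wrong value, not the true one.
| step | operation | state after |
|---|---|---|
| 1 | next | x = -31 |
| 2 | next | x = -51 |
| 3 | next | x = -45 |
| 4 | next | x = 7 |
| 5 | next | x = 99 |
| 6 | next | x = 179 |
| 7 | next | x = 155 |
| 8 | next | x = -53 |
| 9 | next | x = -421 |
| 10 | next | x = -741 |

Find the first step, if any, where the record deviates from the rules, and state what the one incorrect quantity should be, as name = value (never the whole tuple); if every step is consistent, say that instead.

no error

Recomputing the run from the initial state:
step 1: x = -31
step 2: x = -51
step 3: x = -45
step 4: x = 7
step 5: x = 99
step 6: x = 179
step 7: x = 155
step 8: x = -53
step 9: x = -421
step 10: x = -741
This matches the record at every step.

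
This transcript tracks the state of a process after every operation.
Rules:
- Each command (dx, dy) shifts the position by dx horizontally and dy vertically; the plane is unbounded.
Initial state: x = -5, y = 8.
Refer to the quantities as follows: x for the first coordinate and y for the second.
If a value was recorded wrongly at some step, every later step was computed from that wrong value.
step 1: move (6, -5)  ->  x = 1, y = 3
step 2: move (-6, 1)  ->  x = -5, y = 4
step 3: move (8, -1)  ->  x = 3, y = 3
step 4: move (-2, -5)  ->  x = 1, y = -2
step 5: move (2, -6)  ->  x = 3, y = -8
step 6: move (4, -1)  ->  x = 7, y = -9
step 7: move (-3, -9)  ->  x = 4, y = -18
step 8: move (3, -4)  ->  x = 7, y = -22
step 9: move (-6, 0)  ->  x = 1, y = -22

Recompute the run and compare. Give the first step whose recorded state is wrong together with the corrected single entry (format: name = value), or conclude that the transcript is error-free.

no error

Step 1: x = -5 + (6) = 1, y = 8 + (-5) = 3 — verified.
Step 2: x = 1 + (-6) = -5, y = 3 + (1) = 4 — agrees with the transcript.
Step 3: x = -5 + (8) = 3, y = 4 + (-1) = 3 — same as recorded.
Step 4: x = 3 + (-2) = 1, y = 3 + (-5) = -2 — in agreement.
Step 5: x = 1 + (2) = 3, y = -2 + (-6) = -8 — checks out.
Step 6: x = 3 + (4) = 7, y = -8 + (-1) = -9 — verified.
Step 7: x = 7 + (-3) = 4, y = -9 + (-9) = -18 — exactly as logged.
Step 8: x = 4 + (3) = 7, y = -18 + (-4) = -22 — exactly as logged.
Step 9: x = 7 + (-6) = 1, y = -22 + (0) = -22 — in agreement.
Each recorded entry agrees with the recomputation.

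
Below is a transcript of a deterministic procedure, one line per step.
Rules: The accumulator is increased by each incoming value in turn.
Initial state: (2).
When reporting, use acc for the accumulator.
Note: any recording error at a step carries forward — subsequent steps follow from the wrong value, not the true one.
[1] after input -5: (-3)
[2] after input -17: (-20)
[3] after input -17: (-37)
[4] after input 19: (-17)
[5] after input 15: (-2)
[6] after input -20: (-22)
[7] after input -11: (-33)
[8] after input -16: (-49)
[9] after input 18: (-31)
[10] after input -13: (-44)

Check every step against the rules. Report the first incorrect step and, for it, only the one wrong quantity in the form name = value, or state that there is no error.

step 4, acc = -18

Recomputing the run from the initial state:
step 1: acc = -3
step 2: acc = -20
step 3: acc = -37
step 4: acc = -18
step 5: acc = -3
step 6: acc = -23
step 7: acc = -34
step 8: acc = -50
step 9: acc = -32
step 10: acc = -45
The first disagreement with the transcript is at step 4, where the value should be acc = -18.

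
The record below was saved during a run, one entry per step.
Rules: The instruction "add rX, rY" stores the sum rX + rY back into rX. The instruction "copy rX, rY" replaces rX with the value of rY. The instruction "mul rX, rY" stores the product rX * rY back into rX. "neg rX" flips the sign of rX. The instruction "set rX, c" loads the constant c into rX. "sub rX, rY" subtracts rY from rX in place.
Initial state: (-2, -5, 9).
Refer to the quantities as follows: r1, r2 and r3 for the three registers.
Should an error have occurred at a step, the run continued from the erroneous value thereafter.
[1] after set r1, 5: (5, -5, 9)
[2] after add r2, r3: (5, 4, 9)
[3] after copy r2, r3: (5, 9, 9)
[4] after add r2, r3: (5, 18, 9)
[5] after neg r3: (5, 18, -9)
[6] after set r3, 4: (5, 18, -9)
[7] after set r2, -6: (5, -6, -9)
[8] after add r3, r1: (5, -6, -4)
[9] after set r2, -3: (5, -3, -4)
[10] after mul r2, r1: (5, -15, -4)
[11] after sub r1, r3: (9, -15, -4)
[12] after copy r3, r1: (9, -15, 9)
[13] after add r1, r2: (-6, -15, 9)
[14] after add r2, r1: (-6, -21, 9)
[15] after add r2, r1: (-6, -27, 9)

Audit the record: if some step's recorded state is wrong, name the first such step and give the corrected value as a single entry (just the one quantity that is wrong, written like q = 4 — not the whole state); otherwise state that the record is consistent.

step 6, r3 = 4

Step 1: r1 = 5 — checks out.
Step 2: r2 = -5 + 9 = 4 — consistent with the record.
Step 3: r2 = 9 — verified.
Step 4: r2 = 9 + 9 = 18 — in agreement.
Step 5: r3 = -(9) = -9 — consistent with the record.
Step 6: r3 = 4 — the record has a different value.
Step 6 is the first one off; corrected, r3 = 4.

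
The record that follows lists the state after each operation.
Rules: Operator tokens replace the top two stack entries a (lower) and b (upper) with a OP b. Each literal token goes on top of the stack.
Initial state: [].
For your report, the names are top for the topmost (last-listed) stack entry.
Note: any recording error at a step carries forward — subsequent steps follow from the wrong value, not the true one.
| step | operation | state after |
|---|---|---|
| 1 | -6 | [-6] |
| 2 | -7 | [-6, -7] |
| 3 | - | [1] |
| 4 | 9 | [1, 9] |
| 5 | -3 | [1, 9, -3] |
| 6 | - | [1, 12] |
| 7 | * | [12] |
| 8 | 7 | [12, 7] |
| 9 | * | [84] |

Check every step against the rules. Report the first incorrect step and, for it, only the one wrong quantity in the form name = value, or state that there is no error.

no error

step 1: push -6: top = -6 -> exactly as logged
step 2: push -7: top = -7 -> no discrepancy
step 3: -6 - -7 = 1 -> agrees with the record
step 4: push 9: top = 9 -> verified
step 5: push -3: top = -3 -> agrees with the record
step 6: 9 - -3 = 12 -> no discrepancy
step 7: 1 * 12 = 12 -> matches
step 8: push 7: top = 7 -> verified
step 9: 12 * 7 = 84 -> exactly as logged
Each recorded entry agrees with the recomputation.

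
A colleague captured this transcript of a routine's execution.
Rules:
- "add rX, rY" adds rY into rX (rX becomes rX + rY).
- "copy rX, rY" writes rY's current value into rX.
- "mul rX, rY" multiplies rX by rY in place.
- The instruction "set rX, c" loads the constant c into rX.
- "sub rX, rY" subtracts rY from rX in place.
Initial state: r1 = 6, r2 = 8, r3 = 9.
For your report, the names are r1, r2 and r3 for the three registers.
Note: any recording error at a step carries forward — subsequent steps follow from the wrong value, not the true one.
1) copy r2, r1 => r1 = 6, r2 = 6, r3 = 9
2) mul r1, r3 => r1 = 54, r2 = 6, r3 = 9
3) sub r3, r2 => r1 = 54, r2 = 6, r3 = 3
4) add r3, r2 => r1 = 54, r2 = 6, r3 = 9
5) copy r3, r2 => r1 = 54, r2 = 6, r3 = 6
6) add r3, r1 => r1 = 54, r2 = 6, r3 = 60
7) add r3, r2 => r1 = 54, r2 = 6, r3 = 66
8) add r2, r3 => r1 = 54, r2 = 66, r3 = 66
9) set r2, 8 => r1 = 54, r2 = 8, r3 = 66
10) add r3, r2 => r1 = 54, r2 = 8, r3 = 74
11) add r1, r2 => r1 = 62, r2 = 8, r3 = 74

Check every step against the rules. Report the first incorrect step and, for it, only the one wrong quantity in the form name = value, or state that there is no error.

step 8, r2 = 72

1. r2 = 6 (consistent with the transcript)
2. r1 = 6 * 9 = 54 (verified)
3. r3 = 9 - 6 = 3 (matches)
4. r3 = 3 + 6 = 9 (verified)
5. r3 = 6 (verified)
6. r3 = 6 + 54 = 60 (no discrepancy)
7. r3 = 60 + 6 = 66 (no discrepancy)
8. r2 = 6 + 66 = 72 (this is not what the transcript shows)
First deviation found at step 8; the corrected entry is r2 = 72.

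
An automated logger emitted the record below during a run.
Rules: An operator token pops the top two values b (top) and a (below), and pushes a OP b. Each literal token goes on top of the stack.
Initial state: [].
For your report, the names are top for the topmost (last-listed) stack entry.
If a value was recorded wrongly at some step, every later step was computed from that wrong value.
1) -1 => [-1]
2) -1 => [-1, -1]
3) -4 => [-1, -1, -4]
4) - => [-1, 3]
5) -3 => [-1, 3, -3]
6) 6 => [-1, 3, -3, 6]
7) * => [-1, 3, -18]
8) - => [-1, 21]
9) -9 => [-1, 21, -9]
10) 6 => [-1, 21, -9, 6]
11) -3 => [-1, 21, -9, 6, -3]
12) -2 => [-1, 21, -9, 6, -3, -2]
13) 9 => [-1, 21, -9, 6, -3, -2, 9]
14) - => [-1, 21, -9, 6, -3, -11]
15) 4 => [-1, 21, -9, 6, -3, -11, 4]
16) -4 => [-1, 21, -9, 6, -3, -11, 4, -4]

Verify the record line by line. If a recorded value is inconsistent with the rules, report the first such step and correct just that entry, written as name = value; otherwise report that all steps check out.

no error

Recomputing the run from the initial state:
step 1: [-1]
step 2: [-1, -1]
step 3: [-1, -1, -4]
step 4: [-1, 3]
step 5: [-1, 3, -3]
step 6: [-1, 3, -3, 6]
step 7: [-1, 3, -18]
step 8: [-1, 21]
step 9: [-1, 21, -9]
step 10: [-1, 21, -9, 6]
step 11: [-1, 21, -9, 6, -3]
step 12: [-1, 21, -9, 6, -3, -2]
step 13: [-1, 21, -9, 6, -3, -2, 9]
step 14: [-1, 21, -9, 6, -3, -11]
step 15: [-1, 21, -9, 6, -3, -11, 4]
step 16: [-1, 21, -9, 6, -3, -11, 4, -4]
This matches the record at every step.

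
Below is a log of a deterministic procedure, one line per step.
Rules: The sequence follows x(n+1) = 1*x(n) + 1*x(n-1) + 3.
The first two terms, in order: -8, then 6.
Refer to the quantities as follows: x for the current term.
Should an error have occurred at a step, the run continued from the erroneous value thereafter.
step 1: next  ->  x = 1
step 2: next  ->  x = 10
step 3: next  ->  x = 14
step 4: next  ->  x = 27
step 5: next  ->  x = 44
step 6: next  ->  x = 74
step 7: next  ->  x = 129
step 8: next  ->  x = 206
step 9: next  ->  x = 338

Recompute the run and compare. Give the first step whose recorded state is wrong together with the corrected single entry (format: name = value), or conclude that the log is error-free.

Recomputing the run from the initial state:
step 1: x = 1
step 2: x = 10
step 3: x = 14
step 4: x = 27
step 5: x = 44
step 6: x = 74
step 7: x = 121
step 8: x = 198
step 9: x = 322
The first disagreement with the log is at step 7, where the value should be x = 121.

step 7, x = 121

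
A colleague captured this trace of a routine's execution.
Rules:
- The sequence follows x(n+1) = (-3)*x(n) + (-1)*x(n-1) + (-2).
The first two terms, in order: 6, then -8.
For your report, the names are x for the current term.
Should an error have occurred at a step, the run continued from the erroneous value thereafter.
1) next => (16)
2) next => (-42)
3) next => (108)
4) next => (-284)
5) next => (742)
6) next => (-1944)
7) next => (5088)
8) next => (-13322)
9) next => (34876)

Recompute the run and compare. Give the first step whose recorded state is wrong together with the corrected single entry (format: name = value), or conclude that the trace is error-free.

no error

Step 1: x = -3*(-8) + (-1)*(6) + (-2) = 16 — verified.
Step 2: x = -3*(16) + (-1)*(-8) + (-2) = -42 — no discrepancy.
Step 3: x = -3*(-42) + (-1)*(16) + (-2) = 108 — same as recorded.
Step 4: x = -3*(108) + (-1)*(-42) + (-2) = -284 — consistent with the trace.
Step 5: x = -3*(-284) + (-1)*(108) + (-2) = 742 — verified.
Step 6: x = -3*(742) + (-1)*(-284) + (-2) = -1944 — no discrepancy.
Step 7: x = -3*(-1944) + (-1)*(742) + (-2) = 5088 — verified.
Step 8: x = -3*(5088) + (-1)*(-1944) + (-2) = -13322 — checks out.
Step 9: x = -3*(-13322) + (-1)*(5088) + (-2) = 34876 — exactly as logged.
The recomputation confirms every line.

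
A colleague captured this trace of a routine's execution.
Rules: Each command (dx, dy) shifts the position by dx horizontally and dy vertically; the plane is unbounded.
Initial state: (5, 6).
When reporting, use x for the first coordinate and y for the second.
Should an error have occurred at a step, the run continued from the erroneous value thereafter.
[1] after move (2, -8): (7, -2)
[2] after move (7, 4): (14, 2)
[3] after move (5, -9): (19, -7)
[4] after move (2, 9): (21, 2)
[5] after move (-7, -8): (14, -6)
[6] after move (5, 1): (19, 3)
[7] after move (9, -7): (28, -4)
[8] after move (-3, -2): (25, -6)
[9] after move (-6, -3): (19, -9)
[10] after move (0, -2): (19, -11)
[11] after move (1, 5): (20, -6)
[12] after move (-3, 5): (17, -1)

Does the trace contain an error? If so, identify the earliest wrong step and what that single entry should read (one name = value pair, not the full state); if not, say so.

Step 1: x = 5 + (2) = 7, y = 6 + (-8) = -2 — in agreement.
Step 2: x = 7 + (7) = 14, y = -2 + (4) = 2 — consistent with the trace.
Step 3: x = 14 + (5) = 19, y = 2 + (-9) = -7 — checks out.
Step 4: x = 19 + (2) = 21, y = -7 + (9) = 2 — same as recorded.
Step 5: x = 21 + (-7) = 14, y = 2 + (-8) = -6 — checks out.
Step 6: x = 14 + (5) = 19, y = -6 + (1) = -5 — the trace has a different value.
The earliest wrong entry is at step 6: it should read y = -5.

step 6, y = -5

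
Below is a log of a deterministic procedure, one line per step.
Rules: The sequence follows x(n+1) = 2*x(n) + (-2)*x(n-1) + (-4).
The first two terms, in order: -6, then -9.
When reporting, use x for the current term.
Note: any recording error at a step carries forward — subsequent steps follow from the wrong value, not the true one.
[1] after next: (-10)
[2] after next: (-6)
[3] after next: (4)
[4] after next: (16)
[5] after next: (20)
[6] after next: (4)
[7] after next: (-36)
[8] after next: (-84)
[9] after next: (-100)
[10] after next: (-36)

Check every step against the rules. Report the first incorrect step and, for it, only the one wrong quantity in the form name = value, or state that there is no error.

Recomputing the run from the initial state:
step 1: x = -10
step 2: x = -6
step 3: x = 4
step 4: x = 16
step 5: x = 20
step 6: x = 4
step 7: x = -36
step 8: x = -84
step 9: x = -100
step 10: x = -36
This matches the log at every step.

no error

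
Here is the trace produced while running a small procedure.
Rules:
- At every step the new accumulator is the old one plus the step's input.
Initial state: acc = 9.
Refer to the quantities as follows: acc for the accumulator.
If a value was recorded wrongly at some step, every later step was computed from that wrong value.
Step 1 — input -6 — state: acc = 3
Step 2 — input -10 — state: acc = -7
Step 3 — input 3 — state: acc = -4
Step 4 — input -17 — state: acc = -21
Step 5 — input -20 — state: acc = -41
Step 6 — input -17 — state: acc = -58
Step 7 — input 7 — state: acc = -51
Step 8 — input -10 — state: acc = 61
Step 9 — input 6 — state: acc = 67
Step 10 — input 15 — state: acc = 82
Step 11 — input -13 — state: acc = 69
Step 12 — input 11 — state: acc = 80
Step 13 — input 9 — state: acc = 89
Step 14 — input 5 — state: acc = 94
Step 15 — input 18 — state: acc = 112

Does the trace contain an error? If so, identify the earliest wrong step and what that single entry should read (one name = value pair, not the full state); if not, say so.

step 1: acc = 9 + -6 = 3 -> no discrepancy
step 2: acc = 3 + -10 = -7 -> no discrepancy
step 3: acc = -7 + 3 = -4 -> exactly as logged
step 4: acc = -4 + -17 = -21 -> consistent with the trace
step 5: acc = -21 + -20 = -41 -> agrees with the trace
step 6: acc = -41 + -17 = -58 -> consistent with the trace
step 7: acc = -58 + 7 = -51 -> exactly as logged
step 8: acc = -51 + -10 = -61 -> the trace disagrees here
The earliest wrong entry is at step 8: it should read acc = -61.

step 8, acc = -61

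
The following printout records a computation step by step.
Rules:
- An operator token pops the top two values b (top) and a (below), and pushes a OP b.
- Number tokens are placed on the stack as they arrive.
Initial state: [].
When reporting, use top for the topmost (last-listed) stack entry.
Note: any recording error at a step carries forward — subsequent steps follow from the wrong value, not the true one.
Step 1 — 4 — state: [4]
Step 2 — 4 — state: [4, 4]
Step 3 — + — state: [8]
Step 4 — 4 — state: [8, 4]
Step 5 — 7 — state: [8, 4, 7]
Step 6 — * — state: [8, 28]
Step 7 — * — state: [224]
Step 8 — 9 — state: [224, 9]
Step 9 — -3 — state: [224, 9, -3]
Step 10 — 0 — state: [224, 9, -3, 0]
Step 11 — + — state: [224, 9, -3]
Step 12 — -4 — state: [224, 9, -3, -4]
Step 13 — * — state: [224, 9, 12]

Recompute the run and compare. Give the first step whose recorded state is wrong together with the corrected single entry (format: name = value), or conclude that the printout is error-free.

Step 1: push 4: top = 4 — verified.
Step 2: push 4: top = 4 — same as recorded.
Step 3: 4 + 4 = 8 — checks out.
Step 4: push 4: top = 4 — exactly as logged.
Step 5: push 7: top = 7 — consistent with the printout.
Step 6: 4 * 7 = 28 — same as recorded.
Step 7: 8 * 28 = 224 — confirmed correct.
Step 8: push 9: top = 9 — confirmed correct.
Step 9: push -3: top = -3 — confirmed correct.
Step 10: push 0: top = 0 — no discrepancy.
Step 11: -3 + 0 = -3 — exactly as logged.
Step 12: push -4: top = -4 — exactly as logged.
Step 13: -3 * -4 = 12 — matches.
The whole run recomputes cleanly — no discrepancies.

no error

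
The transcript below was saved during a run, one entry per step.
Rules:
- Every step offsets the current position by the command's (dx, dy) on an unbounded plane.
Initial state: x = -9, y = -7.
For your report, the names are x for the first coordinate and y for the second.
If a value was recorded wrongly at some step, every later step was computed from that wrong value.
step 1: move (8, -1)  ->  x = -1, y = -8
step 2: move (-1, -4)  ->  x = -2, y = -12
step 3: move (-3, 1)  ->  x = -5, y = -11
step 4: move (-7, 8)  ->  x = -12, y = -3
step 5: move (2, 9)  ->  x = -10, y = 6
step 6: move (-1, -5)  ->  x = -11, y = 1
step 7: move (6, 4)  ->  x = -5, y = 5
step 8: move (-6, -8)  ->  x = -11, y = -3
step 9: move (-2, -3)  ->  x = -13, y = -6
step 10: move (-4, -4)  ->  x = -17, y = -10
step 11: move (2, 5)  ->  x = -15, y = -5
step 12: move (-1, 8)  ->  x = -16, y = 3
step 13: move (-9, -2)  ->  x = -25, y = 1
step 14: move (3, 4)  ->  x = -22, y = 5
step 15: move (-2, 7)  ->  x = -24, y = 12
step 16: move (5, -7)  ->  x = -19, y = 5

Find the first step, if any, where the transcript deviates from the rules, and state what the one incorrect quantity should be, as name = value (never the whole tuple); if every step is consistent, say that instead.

no error

Recomputing the run from the initial state:
step 1: x = -1, y = -8
step 2: x = -2, y = -12
step 3: x = -5, y = -11
step 4: x = -12, y = -3
step 5: x = -10, y = 6
step 6: x = -11, y = 1
step 7: x = -5, y = 5
step 8: x = -11, y = -3
step 9: x = -13, y = -6
step 10: x = -17, y = -10
step 11: x = -15, y = -5
step 12: x = -16, y = 3
step 13: x = -25, y = 1
step 14: x = -22, y = 5
step 15: x = -24, y = 12
step 16: x = -19, y = 5
This matches the transcript at every step.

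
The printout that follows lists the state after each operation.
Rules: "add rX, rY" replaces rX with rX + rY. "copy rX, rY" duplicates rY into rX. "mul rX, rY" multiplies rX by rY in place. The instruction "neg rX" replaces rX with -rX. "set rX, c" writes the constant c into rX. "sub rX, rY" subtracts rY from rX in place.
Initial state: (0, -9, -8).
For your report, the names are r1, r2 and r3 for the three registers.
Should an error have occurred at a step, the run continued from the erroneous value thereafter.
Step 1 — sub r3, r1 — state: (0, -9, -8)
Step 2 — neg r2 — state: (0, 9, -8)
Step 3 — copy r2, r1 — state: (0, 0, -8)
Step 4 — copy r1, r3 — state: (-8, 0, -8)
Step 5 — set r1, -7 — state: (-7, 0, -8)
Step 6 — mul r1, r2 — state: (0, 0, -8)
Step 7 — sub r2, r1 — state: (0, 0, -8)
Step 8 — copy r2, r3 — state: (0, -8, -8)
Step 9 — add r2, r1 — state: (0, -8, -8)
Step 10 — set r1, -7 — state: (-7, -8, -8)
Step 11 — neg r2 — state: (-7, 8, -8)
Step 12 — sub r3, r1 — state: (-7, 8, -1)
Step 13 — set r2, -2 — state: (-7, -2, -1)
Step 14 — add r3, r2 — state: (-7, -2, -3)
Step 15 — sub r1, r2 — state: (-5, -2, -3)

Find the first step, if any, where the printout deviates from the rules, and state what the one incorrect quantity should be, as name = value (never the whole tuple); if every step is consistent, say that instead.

Recomputing the run from the initial state:
step 1: r1 = 0, r2 = -9, r3 = -8
step 2: r1 = 0, r2 = 9, r3 = -8
step 3: r1 = 0, r2 = 0, r3 = -8
step 4: r1 = -8, r2 = 0, r3 = -8
step 5: r1 = -7, r2 = 0, r3 = -8
step 6: r1 = 0, r2 = 0, r3 = -8
step 7: r1 = 0, r2 = 0, r3 = -8
step 8: r1 = 0, r2 = -8, r3 = -8
step 9: r1 = 0, r2 = -8, r3 = -8
step 10: r1 = -7, r2 = -8, r3 = -8
step 11: r1 = -7, r2 = 8, r3 = -8
step 12: r1 = -7, r2 = 8, r3 = -1
step 13: r1 = -7, r2 = -2, r3 = -1
step 14: r1 = -7, r2 = -2, r3 = -3
step 15: r1 = -5, r2 = -2, r3 = -3
This matches the printout at every step.

no error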